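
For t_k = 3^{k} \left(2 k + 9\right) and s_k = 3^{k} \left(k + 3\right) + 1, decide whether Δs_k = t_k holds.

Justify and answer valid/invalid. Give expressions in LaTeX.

s_(k+1) = 3**(k + 1)*(k + 4) + 1
s_(k+1) − s_k = 3**k*(2*k + 9)
(s_(k+1) − s_k) − t_k = 0

valid; difference matches t_k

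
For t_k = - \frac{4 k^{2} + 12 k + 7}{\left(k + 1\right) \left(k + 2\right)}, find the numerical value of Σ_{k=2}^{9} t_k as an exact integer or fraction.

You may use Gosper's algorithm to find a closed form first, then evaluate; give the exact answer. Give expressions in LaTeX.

Σ = -1048/33

r(k) = (k + 1)*(12*k + 4*(k + 1)**2 + 19)/((k + 3)*(4*k**2 + 12*k + 7)) after simplifying.
Normal form (A,B,C) = (k + 1, k + 3, k**2 + 3*k + 7/4).
f must satisfy (k + 1)·f(k+1) − (k + 2)·f(k) = k**2 + 3*k + 7/4.
Degrees (1,1,2) ⇒ d ≤ 2.
A polynomial solution: f(k) = k*(4*k + 3)/4.
R(k) = B(k−1)·f(k)/C(k) = k*(k + 2)*(4*k + 3)/(4*k**2 + 12*k + 7); s_k = R·t_k = k*(-4*k - 3)/(k + 1).
Check: Δs_k = (-4*k**2 - 12*k - 7)/(k**2 + 3*k + 2). ✓
Sum = s_(10) − s_(2); s_(10) = -430/11, s_(2) = -22/3 ⇒ -1048/33.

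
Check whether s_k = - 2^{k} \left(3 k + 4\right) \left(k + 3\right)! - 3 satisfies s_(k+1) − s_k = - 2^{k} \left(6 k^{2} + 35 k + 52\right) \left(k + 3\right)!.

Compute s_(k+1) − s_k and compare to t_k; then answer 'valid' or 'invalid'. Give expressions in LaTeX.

valid; difference matches t_k

s_(k+1) = -2**(k + 1)*(3*k + 7)*factorial(k + 4) - 3
s_(k+1) − s_k = -2**k*(6*k**2 + 35*k + 52)*factorial(k + 3)
(s_(k+1) − s_k) − t_k = 0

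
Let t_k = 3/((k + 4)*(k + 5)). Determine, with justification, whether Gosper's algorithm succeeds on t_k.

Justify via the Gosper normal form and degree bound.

Yes. s_k = 3*k/(4*(k + 4)).

Step 1: r(k) = (k + 4)/(k + 6).
So A=k + 4 and B=k + 6, with C=1.
f must satisfy (k + 4)·f(k+1) − (k + 5)·f(k) = 1.
Bound: deg f ≤ 1.
A polynomial solution: f(k) = k/4.
R(k) = B(k−1)·f(k)/C(k) = k*(k + 5)/4; s_k = R·t_k = 3*k/(4*(k + 4)).
Check: Δs_k = 3/(k**2 + 9*k + 20). ✓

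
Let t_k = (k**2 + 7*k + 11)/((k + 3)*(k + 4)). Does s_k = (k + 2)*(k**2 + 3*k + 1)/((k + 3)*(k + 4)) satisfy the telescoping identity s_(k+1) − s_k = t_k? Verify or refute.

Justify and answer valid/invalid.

s_(k+1) = (k + 3)*(3*k + (k + 1)**2 + 4)/((k + 4)*(k + 5))
s_(k+1) − s_k = (k**3 + 12*k**2 + 38*k + 35)/(k**3 + 12*k**2 + 47*k + 60)
(s_(k+1) − s_k) − t_k = 4*(-2*k - 5)/(k**3 + 12*k**2 + 47*k + 60)

Invalid: residual 4*(-2*k - 5)/(k**3 + 12*k**2 + 47*k + 60) ≠ 0.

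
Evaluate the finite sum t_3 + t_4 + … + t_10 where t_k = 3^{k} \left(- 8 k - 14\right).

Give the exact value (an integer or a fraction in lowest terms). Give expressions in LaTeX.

Σ = -7971264

Step 1: r(k) = 3*(4*k + 11)/(4*k + 7).
So A=3 and B=1, with C=k + 7/4.
Set up (3)·f(k+1) − (1)·f(k) − (k + 7/4) = 0.
d = 1 from the (0,0,1) case.
Solve for f: f(k) = (4*k + 1)/8 (degree 1 ≤ 1).
So s_k = (B(k−1)f/C)·t_k = ((4*k + 1)/(2*(4*k + 7)))·t_k = 3**k*(-4*k - 1).
Verify: 3**k*(-8*k - 14) matches t_k.
Sum = s_(11) − s_(3); s_(11) = -7971615, s_(3) = -351 ⇒ -7971264.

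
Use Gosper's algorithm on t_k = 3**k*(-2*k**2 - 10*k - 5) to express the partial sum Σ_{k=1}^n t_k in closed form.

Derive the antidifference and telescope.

r(k) = 3*(2*k**2 + 14*k + 17)/(2*k**2 + 10*k + 5) after simplifying.
Factor: A=3; B=1; C=k**2 + 5*k + 5/2.
Set up (3)·f(k+1) − (1)·f(k) − (k**2 + 5*k + 5/2) = 0.
deg f ≤ 2 (via 0,0,2).
Match coefficients ⇒ f(k) = (k**2 + 2*k - 2)/2.
So s_k = (B(k−1)f/C)·t_k = ((k**2 + 2*k - 2)/(2*k**2 + 10*k + 5))·t_k = 3**k*(-k**2 - 2*k + 2).
s_(k+1) − s_k = 3**k*(-2*k**2 - 10*k - 5) = t_k.
Telescope: S(n) = s_(n+1) − s_(1) = 3**(n + 1)*(-n**2 - 4*n - 1) − (-3) = -3*3**n*n**2 - 12*3**n*n - 3*3**n + 3.

S(n) = -3*3**n*n**2 - 12*3**n*n - 3*3**n + 3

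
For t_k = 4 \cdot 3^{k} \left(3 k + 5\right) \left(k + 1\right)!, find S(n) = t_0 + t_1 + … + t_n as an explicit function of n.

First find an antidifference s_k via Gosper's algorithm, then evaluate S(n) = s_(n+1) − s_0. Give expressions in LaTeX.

r(k) = 3*(k + 2)*(3*k + 8)/(3*k + 5) after simplifying.
Take A(k)=3*k + 6, B(k)=1, C(k)=k + 5/3.
Solve (3*k + 6)·f(k+1) − (1)·f(k) = k + 5/3.
From deg A=1, deg B=0, deg C=1: d=0.
Match coefficients ⇒ f(k) = 1/3.
Get s_k = R·t_k = 4*3**k*factorial(k + 1) with R(k) = B(k−1)f(k)/C(k) = 1/(3*k + 5).
s_(k+1) − s_k = 4*3**k*(3*k + 5)*factorial(k + 1) = t_k.
Evaluate: s_(n+1) = 12*3**n*factorial(n + 2); subtract s_(0) = 4 ⇒ S(n) = 12*3**n*factorial(n + 2) - 4.

S(n) = 12 \cdot 3^{n} \left(n + 2\right)! - 4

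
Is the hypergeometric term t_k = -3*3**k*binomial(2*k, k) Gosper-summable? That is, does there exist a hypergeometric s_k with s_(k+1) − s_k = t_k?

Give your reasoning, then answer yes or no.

Ratio r(k) = 6*(2*k + 1)/(k + 1).
Normal form (A,B,C) = (12*k + 6, k + 1, 1).
Set up (12*k + 6)·f(k+1) − (k)·f(k) − (1) = 0.
deg f ≤ -1 (via 1,1,0).
Bound -1 < 0, so the key equation has no polynomial solution.

No — key equation has no polynomial f.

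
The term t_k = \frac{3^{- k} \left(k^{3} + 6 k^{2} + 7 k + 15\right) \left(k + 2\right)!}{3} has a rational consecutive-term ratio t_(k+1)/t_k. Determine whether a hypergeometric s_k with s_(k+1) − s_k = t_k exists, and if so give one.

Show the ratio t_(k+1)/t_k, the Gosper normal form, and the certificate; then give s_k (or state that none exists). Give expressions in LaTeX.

s_k = 3^{- k} \left(k^{2} + 4 k - 4\right) \left(k + 2\right)!

Step 1: r(k) = (k**4 + 12*k**3 + 49*k**2 + 95*k + 87)/(3*(k**3 + 6*k**2 + 7*k + 15)).
Gosper form: A/B · C(k+1)/C(k) with A=k/3 + 1, B=1, C=k**3 + 6*k**2 + 7*k + 15.
Need (k/3 + 1)·f(k+1) − (1)·f(k) = k**3 + 6*k**2 + 7*k + 15.
From deg A=1, deg B=0, deg C=3: d=2.
Coefficient equations give f(k) = 3*(k**2 + 4*k - 4).
Certificate R = B(k−1)f/C = 3*(k**2 + 4*k - 4)/(k**3 + 6*k**2 + 7*k + 15) gives s_k = (k**2 + 4*k - 4)*factorial(k + 2)/3**k.
Δs = (k**3 + 6*k**2 + 7*k + 15)*factorial(k + 2)/(3*3**k), as required.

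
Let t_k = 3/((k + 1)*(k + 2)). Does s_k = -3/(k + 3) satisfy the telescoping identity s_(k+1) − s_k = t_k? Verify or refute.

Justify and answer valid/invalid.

Invalid: residual 6*(-2*k - 5)/(k**4 + 10*k**3 + 35*k**2 + 50*k + 24) ≠ 0.

s_(k+1) = -3/(k + 4)
s_(k+1) − s_k = 3/((k + 3)*(k + 4))
(s_(k+1) − s_k) − t_k = 6*(-2*k - 5)/(k**4 + 10*k**3 + 35*k**2 + 50*k + 24)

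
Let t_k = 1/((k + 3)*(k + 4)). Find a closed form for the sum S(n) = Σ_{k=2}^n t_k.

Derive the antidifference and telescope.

S(n) = (n - 1)/(5*(n + 4))

The ratio is (k + 3)/(k + 5).
A = k + 3, B = k + 5, C = 1.
Set up (k + 3)·f(k+1) − (k + 4)·f(k) − (1) = 0.
Degrees (1,1,0) ⇒ d ≤ 1.
Solve for f: f(k) = k/3 (degree 1 ≤ 1).
Then R = B(k−1)f/C = k*(k + 4)/3, so s_k = R(k)·t_k = k/(3*(k + 3)).
Check: Δs_k = 1/(k**2 + 7*k + 12). ✓
Evaluate: s_(n+1) = (n + 1)/(3*(n + 4)); subtract s_(2) = 2/15 ⇒ S(n) = (n - 1)/(5*(n + 4)).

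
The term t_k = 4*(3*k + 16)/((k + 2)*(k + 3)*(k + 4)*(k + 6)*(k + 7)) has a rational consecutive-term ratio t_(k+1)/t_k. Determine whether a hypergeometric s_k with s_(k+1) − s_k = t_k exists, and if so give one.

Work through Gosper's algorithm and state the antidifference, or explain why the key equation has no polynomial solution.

Step 1: r(k) = (k + 2)*(k + 6)*(3*k + 19)/((k + 5)*(k + 8)*(3*k + 16)).
Factor: A=k + 2; B=k + 8; C=k**2 + 31*k/3 + 80/3.
f must satisfy (k + 2)·f(k+1) − (k + 7)·f(k) = k**2 + 31*k/3 + 80/3.
From deg A=1, deg B=1, deg C=2: d=5.
Solving with deg f ≤ 5: f(k) = k*(k + 4)*(k + 5)*(k**2 + 11*k + 36)/108.
Certificate R = B(k−1)f/C = k*(k + 4)*(k + 7)*(k**2 + 11*k + 36)/(36*(3*k + 16)) gives s_k = k*(k**2 + 11*k + 36)/(9*(k**3 + 11*k**2 + 36*k + 36)).
Verify: 4*(3*k + 16)/(k**5 + 22*k**4 + 185*k**3 + 740*k**2 + 1404*k + 1008) matches t_k.

s_k = k*(k**2 + 11*k + 36)/(9*(k**3 + 11*k**2 + 36*k + 36))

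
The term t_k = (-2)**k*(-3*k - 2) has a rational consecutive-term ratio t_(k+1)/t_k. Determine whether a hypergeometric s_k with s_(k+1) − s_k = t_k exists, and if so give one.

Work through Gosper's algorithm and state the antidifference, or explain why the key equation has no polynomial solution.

Compute t_(k+1)/t_k: get 2*(-3*k - 5)/(3*k + 2).
Normal form (A,B,C) = (-2, 1, k + 2/3).
Set up (-2)·f(k+1) − (1)·f(k) − (k + 2/3) = 0.
Degrees (0,0,1) ⇒ d ≤ 1.
Coefficient equations give f(k) = -k/3.
Certificate R = B(k−1)f/C = -k/(3*k + 2) gives s_k = (-2)**k*k.
s_(k+1) − s_k = (-2)**k*(-3*k - 2) = t_k.

s_k = (-2)**k*k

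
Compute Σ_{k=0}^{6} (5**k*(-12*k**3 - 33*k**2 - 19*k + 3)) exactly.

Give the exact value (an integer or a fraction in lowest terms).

Σ = -69296877

The ratio is 5*(12*k**3 + 69*k**2 + 121*k + 61)/(12*k**3 + 33*k**2 + 19*k - 3).
Take A(k)=5, B(k)=1, C(k)=k**3 + 11*k**2/4 + 19*k/12 - 1/4.
Set up (5)·f(k+1) − (1)·f(k) − (k**3 + 11*k**2/4 + 19*k/12 - 1/4) = 0.
Degrees (0,0,3) ⇒ d ≤ 3.
Match coefficients ⇒ f(k) = (3*k**3 - 3*k**2 + k - 2)/12.
So s_k = (B(k−1)f/C)·t_k = ((3*k**3 - 3*k**2 + k - 2)/(12*k**3 + 33*k**2 + 19*k - 3))·t_k = 5**k*(-3*k**3 + 3*k**2 - k + 2).
Check: Δs_k = 5**k*(-12*k**3 - 33*k**2 - 19*k + 3). ✓
Σ_(k=0)^(6) t_k = s_(7) − s_(0) = -69296875 − (2) = -69296877.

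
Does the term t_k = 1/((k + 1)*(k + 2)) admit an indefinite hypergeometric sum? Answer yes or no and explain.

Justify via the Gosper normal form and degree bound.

Yes. s_k = k/(k + 1).

Step 1: r(k) = (k + 1)/(k + 3).
Gosper form: A/B · C(k+1)/C(k) with A=k + 1, B=k + 3, C=1.
Key eq: (k + 1)·f(k+1) = (k + 2)·f(k) + (1).
Degrees (1,1,0) ⇒ d ≤ 1.
A polynomial solution: f(k) = k.
R(k) = B(k−1)·f(k)/C(k) = k*(k + 2); s_k = R·t_k = k/(k + 1).
Verify: 1/(k**2 + 3*k + 2) matches t_k.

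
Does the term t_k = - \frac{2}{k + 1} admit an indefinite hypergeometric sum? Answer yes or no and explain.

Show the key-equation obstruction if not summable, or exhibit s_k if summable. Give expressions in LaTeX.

No; the coefficient equations for f are inconsistent.

t_(k+1)/t_k = (k + 1)/(k + 2).
So A=k + 1 and B=k + 2, with C=1.
Solve (k + 1)·f(k+1) − (k + 1)·f(k) = 1.
d = 0 from the (1,1,0) case.
f = c0 ⇒ A·f(k+1) − B(k−1)·f(k) − C = -1. The system {-1 = 0} is inconsistent; no antidifference.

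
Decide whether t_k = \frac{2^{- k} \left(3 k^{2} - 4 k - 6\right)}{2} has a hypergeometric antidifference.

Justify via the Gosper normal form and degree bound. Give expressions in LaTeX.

Yes. s_k = 2^{- k} \left(- 3 k^{2} - 2 k + 1\right).

r(k) = (3*k**2 + 2*k - 7)/(2*(3*k**2 - 4*k - 6)) after simplifying.
Factor: A=1/2; B=1; C=k**2 - 4*k/3 - 2.
Solve (1/2)·f(k+1) − (1)·f(k) = k**2 - 4*k/3 - 2.
From deg A=0, deg B=0, deg C=2: d=2.
Solving with deg f ≤ 2: f(k) = -2*(k + 1)*(3*k - 1)/3.
So s_k = (B(k−1)f/C)·t_k = (-2*(k + 1)*(3*k - 1)/(3*k**2 - 4*k - 6))·t_k = (-3*k**2 - 2*k + 1)/2**k.
s_(k+1) − s_k = (3*k**2 - 4*k - 6)/(2*2**k) = t_k.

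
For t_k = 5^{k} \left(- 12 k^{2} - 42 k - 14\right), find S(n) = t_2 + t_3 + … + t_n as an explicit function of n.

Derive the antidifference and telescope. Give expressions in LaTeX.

S(n) = - 15 \cdot 5^{n} n^{2} - 45 \cdot 5^{n} n - 10 \cdot 5^{n} + 350

The ratio is 5*(6*k**2 + 33*k + 34)/(6*k**2 + 21*k + 7).
Normal form (A,B,C) = (5, 1, k**2 + 7*k/2 + 7/6).
Set up (5)·f(k+1) − (1)·f(k) − (k**2 + 7*k/2 + 7/6) = 0.
deg f ≤ 2 (via 0,0,2).
Coefficient equations give f(k) = (3*k**2 + 3*k - 4)/12.
R(k) = B(k−1)·f(k)/C(k) = (3*k**2 + 3*k - 4)/(2*(6*k**2 + 21*k + 7)); s_k = R·t_k = 5**k*(-3*k**2 - 3*k + 4).
Check: Δs_k = 5**k*(-12*k**2 - 42*k - 14). ✓
Σ_(k=2)^n t_k = s_(n+1) − s_(2) = (5**(n + 1)*(-3*n**2 - 9*n - 2)) − (-350), i.e. -15*5**n*n**2 - 45*5**n*n - 10*5**n + 350.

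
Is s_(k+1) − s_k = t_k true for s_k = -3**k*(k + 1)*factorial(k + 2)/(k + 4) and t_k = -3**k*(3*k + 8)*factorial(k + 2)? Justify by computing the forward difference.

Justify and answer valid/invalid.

s_(k+1) = -3**(k + 1)*(k + 2)*factorial(k + 3)/(k + 5)
s_(k+1) − s_k = -3**k*(3*k**3 + 26*k**2 + 72*k + 67)*factorial(k + 2)/((k + 4)*(k + 5))
(s_(k+1) − s_k) − t_k = 3**(k + 1)*(3*k**2 + 20*k + 31)*factorial(k + 2)/((k + 4)*(k + 5))

Invalid: residual 3**(k + 1)*(3*k**2 + 20*k + 31)*factorial(k + 2)/((k + 4)*(k + 5)) ≠ 0.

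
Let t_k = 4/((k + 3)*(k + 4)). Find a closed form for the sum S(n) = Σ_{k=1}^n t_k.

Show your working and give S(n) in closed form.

The ratio is (k + 3)/(k + 5).
Gosper form: A/B · C(k+1)/C(k) with A=k + 3, B=k + 5, C=1.
Key eq: (k + 3)·f(k+1) = (k + 4)·f(k) + (1).
Degrees (1,1,0) ⇒ d ≤ 1.
A polynomial solution: f(k) = k/3.
So s_k = (B(k−1)f/C)·t_k = (k*(k + 4)/3)·t_k = 4*k/(3*(k + 3)).
Verify: 4/(k**2 + 7*k + 12) matches t_k.
Evaluate: s_(n+1) = 4*(n + 1)/(3*(n + 4)); subtract s_(1) = 1/3 ⇒ S(n) = n/(n + 4).

S(n) = n/(n + 4)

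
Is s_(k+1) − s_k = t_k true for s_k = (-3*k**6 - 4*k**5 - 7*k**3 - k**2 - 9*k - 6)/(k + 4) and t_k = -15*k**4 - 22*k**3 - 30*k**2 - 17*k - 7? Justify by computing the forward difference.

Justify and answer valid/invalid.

Invalid: residual 2*(12*k**5 + 84*k**4 + 114*k**3 + 138*k**2 + 72*k + 25)/(k**2 + 9*k + 20) ≠ 0.

s_(k+1) = (-9*k - 3*(k + 1)**6 - 4*(k + 1)**5 - 7*(k + 1)**3 - (k + 1)**2 - 15)/(k + 5)
s_(k+1) − s_k = (-15*k**6 - 133*k**5 - 360*k**4 - 499*k**3 - 484*k**2 - 259*k - 90)/(k**2 + 9*k + 20)
(s_(k+1) − s_k) − t_k = 2*(12*k**5 + 84*k**4 + 114*k**3 + 138*k**2 + 72*k + 25)/(k**2 + 9*k + 20)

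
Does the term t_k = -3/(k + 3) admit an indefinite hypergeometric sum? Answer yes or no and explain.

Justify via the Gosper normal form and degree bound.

The ratio is (k + 3)/(k + 4).
Factor: A=k + 3; B=k + 4; C=1.
Need (k + 3)·f(k+1) − (k + 3)·f(k) = 1.
From deg A=1, deg B=1, deg C=0: d=0.
Generic f = c0 gives residual -1; -1 = 0 cannot hold, so t_k is not Gosper-summable.

No. Not Gosper-summable.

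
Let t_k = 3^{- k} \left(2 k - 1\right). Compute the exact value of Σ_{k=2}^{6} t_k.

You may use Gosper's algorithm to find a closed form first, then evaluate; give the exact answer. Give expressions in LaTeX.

Σ = 479/729

Step 1: r(k) = (2*k + 1)/(3*(2*k - 1)).
Take A(k)=1/3, B(k)=1, C(k)=k - 1/2.
Solve (1/3)·f(k+1) − (1)·f(k) = k - 1/2.
From deg A=0, deg B=0, deg C=1: d=1.
A polynomial solution: f(k) = -3*k/2.
R(k) = B(k−1)·f(k)/C(k) = -3*k/(2*k - 1); s_k = R·t_k = -3**(1 - k)*k.
Verify: (2*k - 1)/3**k matches t_k.
Evaluate s at k=7 and k=2: -7/729 and -2/3; difference 479/729.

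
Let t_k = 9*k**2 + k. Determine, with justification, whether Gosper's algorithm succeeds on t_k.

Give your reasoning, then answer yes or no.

Yes. s_k = k*(3*k**2 - 4*k + 1).

Step 1: r(k) = (k + 9*(k + 1)**2 + 1)/(k*(9*k + 1)).
Factor: A=1; B=1; C=k**2 + k/9.
Set up (1)·f(k+1) − (1)·f(k) − (k**2 + k/9) = 0.
d = 3 from the (0,0,2) case.
A polynomial solution: f(k) = k*(k - 1)*(3*k - 1)/9.
So s_k = (B(k−1)f/C)·t_k = ((k - 1)*(3*k - 1)/(9*k + 1))·t_k = k*(3*k**2 - 4*k + 1).
s_(k+1) − s_k = k*(9*k + 1) = t_k.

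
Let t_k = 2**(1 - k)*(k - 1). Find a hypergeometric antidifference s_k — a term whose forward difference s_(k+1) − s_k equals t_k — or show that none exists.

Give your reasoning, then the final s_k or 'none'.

s_k = -2**(2 - k)*k

r(k) = k/(2*(k - 1)) after simplifying.
A = 1/2, B = 1, C = k - 1.
Solve (1/2)·f(k+1) − (1)·f(k) = k - 1.
Bound: deg f ≤ 1.
Match coefficients ⇒ f(k) = -2*k.
Get s_k = R·t_k = -2**(2 - k)*k with R(k) = B(k−1)f(k)/C(k) = -2*k/(k - 1).
Δs = 2**(1 - k)*(k - 1), as required.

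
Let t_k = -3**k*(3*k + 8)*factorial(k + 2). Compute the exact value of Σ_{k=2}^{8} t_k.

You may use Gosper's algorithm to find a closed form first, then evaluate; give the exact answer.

t_(k+1)/t_k = 3*(k + 3)*(3*k + 11)/(3*k + 8).
Normal form (A,B,C) = (3*k + 9, 1, k + 8/3).
Set up (3*k + 9)·f(k+1) − (1)·f(k) − (k + 8/3) = 0.
From deg A=1, deg B=0, deg C=1: d=0.
Solve for f: f(k) = 1/3 (degree 0 ≤ 0).
Certificate R = B(k−1)f/C = 1/(3*k + 8) gives s_k = -3**k*factorial(k + 2).
Δs = -3**k*(3*k + 8)*factorial(k + 2), as required.
Σ_(k=2)^(8) t_k = s_(9) − s_(2) = -785682374400 − (-216) = -785682374184.

Σ = -785682374184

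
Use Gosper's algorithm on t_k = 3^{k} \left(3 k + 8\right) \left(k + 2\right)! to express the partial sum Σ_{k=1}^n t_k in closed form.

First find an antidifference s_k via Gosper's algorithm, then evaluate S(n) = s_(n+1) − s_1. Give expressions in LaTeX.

r(k) = 3*(k + 3)*(3*k + 11)/(3*k + 8) after simplifying.
Factor: A=3*k + 9; B=1; C=k + 8/3.
f must satisfy (3*k + 9)·f(k+1) − (1)·f(k) = k + 8/3.
d = 0 from the (1,0,1) case.
A polynomial solution: f(k) = 1/3.
Get s_k = R·t_k = 3**k*factorial(k + 2) with R(k) = B(k−1)f(k)/C(k) = 1/(3*k + 8).
Check: Δs_k = 3**k*(3*k + 8)*factorial(k + 2). ✓
s_(n+1) = 3**(n + 1)*factorial(n + 3) and s_(1) = 18, so S(n) = 3*3**n*factorial(n + 3) - 18.

S(n) = 3 \cdot 3^{n} \left(n + 3\right)! - 18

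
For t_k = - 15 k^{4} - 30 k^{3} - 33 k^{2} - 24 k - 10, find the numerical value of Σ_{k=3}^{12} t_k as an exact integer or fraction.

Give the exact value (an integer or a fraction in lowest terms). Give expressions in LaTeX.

Σ = -1115830

Ratio r(k) = (15*k**4 + 90*k**3 + 213*k**2 + 240*k + 112)/(15*k**4 + 30*k**3 + 33*k**2 + 24*k + 10).
Normal form (A,B,C) = (1, 1, k**4 + 2*k**3 + 11*k**2/5 + 8*k/5 + 2/3).
Solve (1)·f(k+1) − (1)·f(k) = k**4 + 2*k**3 + 11*k**2/5 + 8*k/5 + 2/3.
Bound: deg f ≤ 5.
Solve for f: f(k) = k*(3*k**4 + k**2 + 3*k + 3)/15 (degree 5 ≤ 5).
So s_k = (B(k−1)f/C)·t_k = (k*(3*k**4 + k**2 + 3*k + 3)/(15*k**4 + 30*k**3 + 33*k**2 + 24*k + 10))·t_k = k*(-3*k**4 - k**2 - 3*k - 3).
s_(k+1) − s_k = -15*k**4 - 30*k**3 - 33*k**2 - 24*k - 10 = t_k.
Sum = s_(13) − s_(3); s_(13) = -1116622, s_(3) = -792 ⇒ -1115830.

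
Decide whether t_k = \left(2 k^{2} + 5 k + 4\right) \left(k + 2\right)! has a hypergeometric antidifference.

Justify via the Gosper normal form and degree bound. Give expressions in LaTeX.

r(k) = (k + 3)*(5*k + 2*(k + 1)**2 + 9)/(2*k**2 + 5*k + 4) after simplifying.
Factor: A=k + 3; B=1; C=k**2 + 5*k/2 + 2.
Set up (k + 3)·f(k+1) − (1)·f(k) − (k**2 + 5*k/2 + 2) = 0.
deg f ≤ 1 (via 1,0,2).
Solving with deg f ≤ 1: f(k) = (2*k - 1)/2.
Get s_k = R·t_k = (2*k - 1)*factorial(k + 2) with R(k) = B(k−1)f(k)/C(k) = (2*k - 1)/(2*k**2 + 5*k + 4).
Verify: (2*k**2 + 5*k + 4)*factorial(k + 2) matches t_k.

Yes. s_k = \left(2 k - 1\right) \left(k + 2\right)!.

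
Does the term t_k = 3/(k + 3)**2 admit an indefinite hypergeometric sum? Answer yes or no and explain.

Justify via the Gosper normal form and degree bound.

No; the coefficient equations for f are inconsistent.

r(k) = (k + 3)**2/(k + 4)**2 after simplifying.
Gosper form: A/B · C(k+1)/C(k) with A=k**2 + 6*k + 9, B=k**2 + 8*k + 16, C=1.
Set up (k**2 + 6*k + 9)·f(k+1) − (k**2 + 6*k + 9)·f(k) − (1) = 0.
d = 0 from the (2,2,0) case.
f = c0 ⇒ A·f(k+1) − B(k−1)·f(k) − C = -1. The system {-1 = 0} is inconsistent; no antidifference.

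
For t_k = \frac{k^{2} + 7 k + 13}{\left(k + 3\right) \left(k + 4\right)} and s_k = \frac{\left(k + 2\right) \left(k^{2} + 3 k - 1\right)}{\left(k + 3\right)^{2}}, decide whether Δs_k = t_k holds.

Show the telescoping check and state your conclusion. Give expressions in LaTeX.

Invalid: residual \frac{- 3 k^{2} - 23 k - 43}{k^{4} + 14 k^{3} + 73 k^{2} + 168 k + 144} ≠ 0.

s_(k+1) = (k + 3)*(3*k + (k + 1)**2 + 2)/(k + 4)**2
s_(k+1) − s_k = (k**4 + 14*k**3 + 71*k**2 + 152*k + 113)/(k**4 + 14*k**3 + 73*k**2 + 168*k + 144)
(s_(k+1) − s_k) − t_k = (-3*k**2 - 23*k - 43)/(k**4 + 14*k**3 + 73*k**2 + 168*k + 144)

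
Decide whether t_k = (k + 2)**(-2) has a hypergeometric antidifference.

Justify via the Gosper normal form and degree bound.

r(k) = (k + 2)**2/(k + 3)**2 after simplifying.
Factor: A=k**2 + 4*k + 4; B=k**2 + 6*k + 9; C=1.
Need (k**2 + 4*k + 4)·f(k+1) − (k**2 + 4*k + 4)·f(k) = 1.
d = 0 from the (2,2,0) case.
f = c0 ⇒ A·f(k+1) − B(k−1)·f(k) − C = -1. The system {-1 = 0} is inconsistent; no antidifference.

No — t_k has no hypergeometric antidifference.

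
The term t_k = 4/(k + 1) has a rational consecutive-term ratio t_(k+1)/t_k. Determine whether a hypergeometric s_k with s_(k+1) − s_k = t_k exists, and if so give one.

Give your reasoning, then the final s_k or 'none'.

Step 1: r(k) = (k + 1)/(k + 2).
Gosper form: A/B · C(k+1)/C(k) with A=k + 1, B=k + 2, C=1.
Set up (k + 1)·f(k+1) − (k + 1)·f(k) − (1) = 0.
Bound: deg f ≤ 0.
Write f(k) = c0. Then LHS − RHS = -1, requiring -1 = 0: contradictory. No certificate.

none — t_k is not Gosper-summable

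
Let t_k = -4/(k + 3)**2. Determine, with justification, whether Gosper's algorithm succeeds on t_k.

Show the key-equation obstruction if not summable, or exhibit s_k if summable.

No — key equation has no polynomial f.

t_(k+1)/t_k = (k + 3)**2/(k + 4)**2.
A = k**2 + 6*k + 9, B = k**2 + 8*k + 16, C = 1.
f must satisfy (k**2 + 6*k + 9)·f(k+1) − (k**2 + 6*k + 9)·f(k) = 1.
d = 0 from the (2,2,0) case.
f = c0 ⇒ A·f(k+1) − B(k−1)·f(k) − C = -1. The system {-1 = 0} is inconsistent; no antidifference.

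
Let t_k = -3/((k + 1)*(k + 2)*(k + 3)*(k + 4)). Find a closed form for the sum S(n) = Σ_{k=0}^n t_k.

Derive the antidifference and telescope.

Compute t_(k+1)/t_k: get (k + 1)/(k + 5).
Take A(k)=k + 1, B(k)=k + 5, C(k)=1.
Solve (k + 1)·f(k+1) − (k + 4)·f(k) = 1.
From deg A=1, deg B=1, deg C=0: d=3.
Coefficient equations give f(k) = k*(k**2 + 6*k + 11)/18.
Get s_k = R·t_k = k*(-k**2 - 6*k - 11)/(6*(k + 1)*(k + 2)*(k + 3)) with R(k) = B(k−1)f(k)/C(k) = k*(k + 4)*(k**2 + 6*k + 11)/18.
Check: Δs_k = -3/(k**4 + 10*k**3 + 35*k**2 + 50*k + 24). ✓
Telescope: S(n) = s_(n+1) − s_(0) = (-n**3 - 9*n**2 - 26*n - 18)/(6*(n**3 + 9*n**2 + 26*n + 24)) − (0) = (-n**3 - 9*n**2 - 26*n - 18)/(6*(n**3 + 9*n**2 + 26*n + 24)).

S(n) = (-n**3 - 9*n**2 - 26*n - 18)/(6*(n**3 + 9*n**2 + 26*n + 24))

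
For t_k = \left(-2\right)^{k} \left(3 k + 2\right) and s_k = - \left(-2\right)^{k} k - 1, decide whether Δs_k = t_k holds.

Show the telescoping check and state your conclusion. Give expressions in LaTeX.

valid (s_(k+1) − s_k reduces to t_k)

s_(k+1) = 2*(-2)**k*(k + 1) - 1
s_(k+1) − s_k = (-2)**k*(3*k + 2)
(s_(k+1) − s_k) − t_k = 0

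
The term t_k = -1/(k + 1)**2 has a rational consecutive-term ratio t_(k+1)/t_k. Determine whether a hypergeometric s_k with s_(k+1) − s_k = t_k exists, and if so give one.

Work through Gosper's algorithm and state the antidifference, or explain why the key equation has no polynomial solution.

none (Gosper's algorithm certifies no s_k)

The ratio is (k + 1)**2/(k + 2)**2.
Gosper form: A/B · C(k+1)/C(k) with A=k**2 + 2*k + 1, B=k**2 + 4*k + 4, C=1.
Set up (k**2 + 2*k + 1)·f(k+1) − (k**2 + 2*k + 1)·f(k) − (1) = 0.
d = 0 from the (2,2,0) case.
Put f(k) = c0: A·f(k+1) − B(k−1)·f(k) − C = -1; need -1 = 0 — inconsistent ⇒ no f, not summable.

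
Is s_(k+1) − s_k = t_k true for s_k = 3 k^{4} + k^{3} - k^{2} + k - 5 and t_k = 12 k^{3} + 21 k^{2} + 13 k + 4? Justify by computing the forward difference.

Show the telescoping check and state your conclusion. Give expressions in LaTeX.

Valid: the claim telescopes to t_k.

s_(k+1) = k + 3*(k + 1)**4 + (k + 1)**3 - (k + 1)**2 - 4
s_(k+1) − s_k = 12*k**3 + 21*k**2 + 13*k + 4
(s_(k+1) − s_k) − t_k = 0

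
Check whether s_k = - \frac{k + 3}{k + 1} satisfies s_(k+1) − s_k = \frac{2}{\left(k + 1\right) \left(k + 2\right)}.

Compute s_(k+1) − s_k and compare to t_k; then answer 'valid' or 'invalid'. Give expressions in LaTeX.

Valid — Δs_k = t_k.

s_(k+1) = (-k - 4)/(k + 2)
s_(k+1) − s_k = 2/(k**2 + 3*k + 2)
(s_(k+1) − s_k) − t_k = 0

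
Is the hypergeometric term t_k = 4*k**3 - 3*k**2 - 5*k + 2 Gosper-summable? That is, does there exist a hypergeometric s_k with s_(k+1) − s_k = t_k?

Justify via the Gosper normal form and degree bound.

Yes. s_k = k*(k**3 - 3*k**2 + 4).

r(k) = (4*k**3 + 9*k**2 + k - 2)/(4*k**3 - 3*k**2 - 5*k + 2) after simplifying.
Gosper form: A/B · C(k+1)/C(k) with A=1, B=1, C=k**3 - 3*k**2/4 - 5*k/4 + 1/2.
Key eq: (1)·f(k+1) = (1)·f(k) + (k**3 - 3*k**2/4 - 5*k/4 + 1/2).
Bound: deg f ≤ 4.
Solving with deg f ≤ 4: f(k) = k*(k - 2)**2*(k + 1)/4.
So s_k = (B(k−1)f/C)·t_k = (k*(k - 2)**2/(4*k**2 - 7*k + 2))·t_k = k*(k**3 - 3*k**2 + 4).
Check: Δs_k = 4*k**3 - 3*k**2 - 5*k + 2. ✓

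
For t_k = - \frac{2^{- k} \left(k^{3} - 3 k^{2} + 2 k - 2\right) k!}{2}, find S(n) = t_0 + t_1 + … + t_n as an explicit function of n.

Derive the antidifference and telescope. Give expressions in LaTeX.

S(n) = 2^{- n - 1} \left(- 2^{n + 1} - n^{3} n! + n^{2} n! + 6 n n! + 4 n!\right)

Ratio r(k) = (k**4 + k**3 - k**2 - 3*k - 2)/(2*(k**3 - 3*k**2 + 2*k - 2)).
Take A(k)=k/2 + 1/2, B(k)=1, C(k)=k**3 - 3*k**2 + 2*k - 2.
Solve (k/2 + 1/2)·f(k+1) − (1)·f(k) = k**3 - 3*k**2 + 2*k - 2.
d = 2 from the (1,0,3) case.
A polynomial solution: f(k) = 2*(k**2 - 4*k - 1).
Certificate R = B(k−1)f/C = 2*(k**2 - 4*k - 1)/(k**3 - 3*k**2 + 2*k - 2) gives s_k = (-k**2 + 4*k + 1)*factorial(k)/2**k.
s_(k+1) − s_k = -(k**3 - 3*k**2 + 2*k - 2)*factorial(k)/(2*2**k) = t_k.
Telescope: S(n) = s_(n+1) − s_(0) = 2**(-n - 1)*(-n**2 + 2*n + 4)*factorial(n + 1) − (1) = 2**(-n - 1)*(-2**(n + 1) - n**3*factorial(n) + n**2*factorial(n) + 6*n*factorial(n) + 4*factorial(n)).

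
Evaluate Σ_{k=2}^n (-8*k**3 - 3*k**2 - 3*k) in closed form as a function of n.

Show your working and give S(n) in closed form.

r(k) = (8*k**3 + 27*k**2 + 33*k + 14)/(k*(8*k**2 + 3*k + 3)) after simplifying.
Factor: A=1; B=1; C=k**3 + 3*k**2/8 + 3*k/8.
Solve (1)·f(k+1) − (1)·f(k) = k**3 + 3*k**2/8 + 3*k/8.
d = 4 from the (0,0,3) case.
A polynomial solution: f(k) = k*(k - 1)*(2*k**2 - k + 1)/8.
Then R = B(k−1)f/C = (k - 1)*(2*k**2 - k + 1)/(8*k**2 + 3*k + 3), so s_k = R(k)·t_k = k*(-2*k**3 + 3*k**2 - 2*k + 1).
Check: Δs_k = k*(-8*k**2 - 3*k - 3). ✓
s_(n+1) = n*(-2*n**3 - 5*n**2 - 5*n - 2) and s_(2) = -14, so S(n) = -2*n**4 - 5*n**3 - 5*n**2 - 2*n + 14.

S(n) = -2*n**4 - 5*n**3 - 5*n**2 - 2*n + 14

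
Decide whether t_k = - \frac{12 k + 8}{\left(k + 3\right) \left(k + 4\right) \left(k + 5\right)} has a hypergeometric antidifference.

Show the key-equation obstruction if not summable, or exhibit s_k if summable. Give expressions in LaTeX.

Yes. s_k = - \frac{k \left(11 k + 5\right)}{6 \left(k + 3\right) \left(k + 4\right)}.

Step 1: r(k) = (k + 3)*(3*k + 5)/((k + 6)*(3*k + 2)).
A = k + 3, B = k + 6, C = k + 2/3.
Set up (k + 3)·f(k+1) − (k + 5)·f(k) − (k + 2/3) = 0.
deg f ≤ 2 (via 1,1,1).
A polynomial solution: f(k) = k*(11*k + 5)/72.
So s_k = (B(k−1)f/C)·t_k = (k*(k + 5)*(11*k + 5)/(24*(3*k + 2)))·t_k = -k*(11*k + 5)/(6*(k + 3)*(k + 4)).
Verify: 4*(-3*k - 2)/(k**3 + 12*k**2 + 47*k + 60) matches t_k.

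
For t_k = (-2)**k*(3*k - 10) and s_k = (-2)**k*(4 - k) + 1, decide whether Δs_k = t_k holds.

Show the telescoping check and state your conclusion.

valid (s_(k+1) − s_k reduces to t_k)

s_(k+1) = (-2)**(k + 1)*(3 - k) + 1
s_(k+1) − s_k = (-2)**k*(3*k - 10)
(s_(k+1) − s_k) − t_k = 0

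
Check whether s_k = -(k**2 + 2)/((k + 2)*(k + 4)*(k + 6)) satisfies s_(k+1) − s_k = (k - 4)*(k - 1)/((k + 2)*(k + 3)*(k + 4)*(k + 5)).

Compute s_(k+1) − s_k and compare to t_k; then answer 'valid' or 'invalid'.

s_(k+1) = (-(k + 1)**2 - 2)/((k + 3)*(k + 5)*(k + 7))
s_(k+1) − s_k = (k**4 + 2*k**3 - 37*k**2 - 86*k + 66)/(k**6 + 27*k**5 + 295*k**4 + 1665*k**3 + 5104*k**2 + 8028*k + 5040)
(s_(k+1) − s_k) − t_k = 6*(-k**3 - 3*k**2 + 12*k - 17)/(k**6 + 27*k**5 + 295*k**4 + 1665*k**3 + 5104*k**2 + 8028*k + 5040)

Invalid: residual 6*(-k**3 - 3*k**2 + 12*k - 17)/(k**6 + 27*k**5 + 295*k**4 + 1665*k**3 + 5104*k**2 + 8028*k + 5040) ≠ 0.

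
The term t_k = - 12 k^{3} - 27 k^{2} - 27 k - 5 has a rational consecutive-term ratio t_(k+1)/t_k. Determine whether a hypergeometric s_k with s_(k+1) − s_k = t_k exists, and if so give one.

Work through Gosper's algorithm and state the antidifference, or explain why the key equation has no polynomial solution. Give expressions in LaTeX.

t_(k+1)/t_k = (12*k**3 + 63*k**2 + 117*k + 71)/(12*k**3 + 27*k**2 + 27*k + 5).
Gosper form: A/B · C(k+1)/C(k) with A=1, B=1, C=k**3 + 9*k**2/4 + 9*k/4 + 5/12.
Key eq: (1)·f(k+1) = (1)·f(k) + (k**3 + 9*k**2/4 + 9*k/4 + 5/12).
Bound: deg f ≤ 4.
Match coefficients ⇒ f(k) = k*(3*k**3 + 3*k**2 + 3*k - 4)/12.
Certificate R = B(k−1)f/C = k*(3*k**3 + 3*k**2 + 3*k - 4)/(12*k**3 + 27*k**2 + 27*k + 5) gives s_k = k*(-3*k**3 - 3*k**2 - 3*k + 4).
Check: Δs_k = -12*k**3 - 27*k**2 - 27*k - 5. ✓

s_k = k \left(- 3 k^{3} - 3 k^{2} - 3 k + 4\right)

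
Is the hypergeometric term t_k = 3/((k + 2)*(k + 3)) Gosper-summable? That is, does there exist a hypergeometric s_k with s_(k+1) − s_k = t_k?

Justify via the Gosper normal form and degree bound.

Yes. s_k = 3*k/(2*(k + 2)).

Ratio r(k) = (k + 2)/(k + 4).
Take A(k)=k + 2, B(k)=k + 4, C(k)=1.
Need (k + 2)·f(k+1) − (k + 3)·f(k) = 1.
deg f ≤ 1 (via 1,1,0).
A polynomial solution: f(k) = k/2.
R(k) = B(k−1)·f(k)/C(k) = k*(k + 3)/2; s_k = R·t_k = 3*k/(2*(k + 2)).
Δs = 3/(k**2 + 5*k + 6), as required.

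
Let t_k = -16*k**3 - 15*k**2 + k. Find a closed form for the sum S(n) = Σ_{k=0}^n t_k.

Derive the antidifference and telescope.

r(k) = (16*k**2 + 47*k + 30)/(k*(16*k - 1)) after simplifying.
A = 1, B = 1, C = k**3 + 15*k**2/16 - k/16.
f must satisfy (1)·f(k+1) − (1)·f(k) = k**3 + 15*k**2/16 - k/16.
From deg A=0, deg B=0, deg C=3: d=4.
Match coefficients ⇒ f(k) = k*(k - 1)*(k + 1)*(4*k - 3)/16.
Certificate R = B(k−1)f/C = (k - 1)*(4*k - 3)/(16*k - 1) gives s_k = k*(-4*k**3 + 3*k**2 + 4*k - 3).
Verify: k*(-16*k**2 - 15*k + 1) matches t_k.
s_(n+1) = n*(-4*n**3 - 13*n**2 - 11*n - 2) and s_(0) = 0, so S(n) = n*(-4*n**3 - 13*n**2 - 11*n - 2).

S(n) = n*(-4*n**3 - 13*n**2 - 11*n - 2)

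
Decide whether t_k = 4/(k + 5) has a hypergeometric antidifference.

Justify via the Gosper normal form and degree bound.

Ratio r(k) = (k + 5)/(k + 6).
Gosper form: A/B · C(k+1)/C(k) with A=k + 5, B=k + 6, C=1.
Solve (k + 5)·f(k+1) − (k + 5)·f(k) = 1.
From deg A=1, deg B=1, deg C=0: d=0.
Put f(k) = c0: A·f(k+1) − B(k−1)·f(k) − C = -1; need -1 = 0 — inconsistent ⇒ no f, not summable.

No — key equation has no polynomial f.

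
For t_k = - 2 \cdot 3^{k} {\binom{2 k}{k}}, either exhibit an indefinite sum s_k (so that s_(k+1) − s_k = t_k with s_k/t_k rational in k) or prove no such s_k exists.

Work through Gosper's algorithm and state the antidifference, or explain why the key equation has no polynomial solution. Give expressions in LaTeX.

not Gosper-summable; s_k does not exist

t_(k+1)/t_k = 6*(2*k + 1)/(k + 1).
Take A(k)=12*k + 6, B(k)=k + 1, C(k)=1.
Solve (12*k + 6)·f(k+1) − (k)·f(k) = 1.
From deg A=1, deg B=1, deg C=0: d=-1.
Bound -1 < 0, so the key equation has no polynomial solution.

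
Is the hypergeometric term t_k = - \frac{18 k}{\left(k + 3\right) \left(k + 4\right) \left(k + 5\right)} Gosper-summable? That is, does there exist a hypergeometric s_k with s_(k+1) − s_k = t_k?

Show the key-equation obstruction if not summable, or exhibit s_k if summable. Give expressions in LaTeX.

Ratio r(k) = (k + 1)*(k + 3)/(k*(k + 6)).
So A=k + 3 and B=k + 6, with C=k.
f must satisfy (k + 3)·f(k+1) − (k + 5)·f(k) = k.
From deg A=1, deg B=1, deg C=1: d=2.
Match coefficients ⇒ f(k) = k*(k - 1)/8.
Certificate R = B(k−1)f/C = (k - 1)*(k + 5)/8 gives s_k = 9*k*(1 - k)/(4*(k + 3)*(k + 4)).
Δs = -18*k/(k**3 + 12*k**2 + 47*k + 60), as required.

Yes. s_k = \frac{9 k \left(1 - k\right)}{4 \left(k + 3\right) \left(k + 4\right)}.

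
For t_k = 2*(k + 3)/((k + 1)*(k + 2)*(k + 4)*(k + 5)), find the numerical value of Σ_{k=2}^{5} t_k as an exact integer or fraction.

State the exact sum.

Ratio r(k) = (k + 1)*(k + 4)**2/((k + 3)**2*(k + 6)).
A = k + 1, B = k + 6, C = k**2 + 6*k + 9.
Set up (k + 1)·f(k+1) − (k + 5)·f(k) − (k**2 + 6*k + 9) = 0.
deg f ≤ 4 (via 1,1,2).
Solve for f: f(k) = k*(k + 2)*(k + 3)*(k + 5)/8 (degree 4 ≤ 4).
Certificate R = B(k−1)f/C = k*(k + 2)*(k + 5)**2/(8*(k + 3)) gives s_k = k*(k + 5)/(4*(k**2 + 5*k + 4)).
Verify: 2*(k + 3)/(k**4 + 12*k**3 + 49*k**2 + 78*k + 40) matches t_k.
Evaluate s at k=6 and k=2: 33/140 and 7/36; difference 13/315.

Σ = 13/315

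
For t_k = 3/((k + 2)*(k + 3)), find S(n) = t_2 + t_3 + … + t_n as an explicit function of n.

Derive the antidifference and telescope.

Compute t_(k+1)/t_k: get (k + 2)/(k + 4).
Normal form (A,B,C) = (k + 2, k + 4, 1).
Solve (k + 2)·f(k+1) − (k + 3)·f(k) = 1.
deg f ≤ 1 (via 1,1,0).
Solving with deg f ≤ 1: f(k) = k/2.
Get s_k = R·t_k = 3*k/(2*(k + 2)) with R(k) = B(k−1)f(k)/C(k) = k*(k + 3)/2.
s_(k+1) − s_k = 3/(k**2 + 5*k + 6) = t_k.
Telescope: S(n) = s_(n+1) − s_(2) = 3*(n + 1)/(2*(n + 3)) − (3/4) = 3*(n - 1)/(4*(n + 3)).

S(n) = 3*(n - 1)/(4*(n + 3))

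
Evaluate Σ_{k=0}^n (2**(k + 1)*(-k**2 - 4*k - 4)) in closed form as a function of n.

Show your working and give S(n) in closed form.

r(k) = 2*(k**2 + 6*k + 9)/(k**2 + 4*k + 4) after simplifying.
So A=2 and B=1, with C=k**2 + 4*k + 4.
Set up (2)·f(k+1) − (1)·f(k) − (k**2 + 4*k + 4) = 0.
Degrees (0,0,2) ⇒ d ≤ 2.
A polynomial solution: f(k) = k**2 + 2.
Certificate R = B(k−1)f/C = (k**2 + 2)/(k + 2)**2 gives s_k = 2**(k + 1)*(-k**2 - 2).
Check: Δs_k = 2**(k + 1)*(-k**2 - 4*k - 4). ✓
Telescope: S(n) = s_(n+1) − s_(0) = 2**(n + 2)*(-n**2 - 2*n - 3) − (-4) = -4*2**n*n**2 - 8*2**n*n - 12*2**n + 4.

S(n) = -4*2**n*n**2 - 8*2**n*n - 12*2**n + 4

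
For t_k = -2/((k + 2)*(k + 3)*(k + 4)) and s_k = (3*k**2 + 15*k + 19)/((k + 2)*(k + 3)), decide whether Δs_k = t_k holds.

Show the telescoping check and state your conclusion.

s_(k+1) = (15*k + 3*(k + 1)**2 + 34)/((k + 3)*(k + 4))
s_(k+1) − s_k = -2/(k**3 + 9*k**2 + 26*k + 24)
(s_(k+1) − s_k) − t_k = 0

valid; difference matches t_k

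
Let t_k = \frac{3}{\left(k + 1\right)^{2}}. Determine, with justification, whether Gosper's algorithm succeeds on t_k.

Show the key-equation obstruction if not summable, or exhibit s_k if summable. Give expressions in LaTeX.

t_(k+1)/t_k = (k + 1)**2/(k + 2)**2.
Gosper form: A/B · C(k+1)/C(k) with A=k**2 + 2*k + 1, B=k**2 + 4*k + 4, C=1.
Set up (k**2 + 2*k + 1)·f(k+1) − (k**2 + 2*k + 1)·f(k) − (1) = 0.
d = 0 from the (2,2,0) case.
Put f(k) = c0: A·f(k+1) − B(k−1)·f(k) − C = -1; need -1 = 0 — inconsistent ⇒ no f, not summable.

No. Not Gosper-summable.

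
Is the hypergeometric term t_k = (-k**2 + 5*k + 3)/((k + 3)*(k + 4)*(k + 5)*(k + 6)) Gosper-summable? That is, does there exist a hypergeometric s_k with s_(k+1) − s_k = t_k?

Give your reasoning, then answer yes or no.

t_(k+1)/t_k = (k**3 - 16*k - 21)/(k**3 + 2*k**2 - 38*k - 21).
So A=k + 3 and B=k + 7, with C=k**2 - 5*k - 3.
Solve (k + 3)·f(k+1) − (k + 6)·f(k) = k**2 - 5*k - 3.
deg f ≤ 3 (via 1,1,2).
Match coefficients ⇒ f(k) = k*(k**2 - 48*k - 13)/60.
Get s_k = R·t_k = k*(-k**2 + 48*k + 13)/(60*(k + 3)*(k + 4)*(k + 5)) with R(k) = B(k−1)f(k)/C(k) = k*(k + 6)*(k**2 - 48*k - 13)/(60*(k**2 - 5*k - 3)).
Verify: (-k**2 + 5*k + 3)/(k**4 + 18*k**3 + 119*k**2 + 342*k + 360) matches t_k.

Yes. s_k = k*(-k**2 + 48*k + 13)/(60*(k + 3)*(k + 4)*(k + 5)).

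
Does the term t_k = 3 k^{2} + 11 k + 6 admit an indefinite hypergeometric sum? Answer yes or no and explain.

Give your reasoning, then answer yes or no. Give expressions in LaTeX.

The ratio is (3*k**2 + 17*k + 20)/(3*k**2 + 11*k + 6).
Normal form (A,B,C) = (1, 1, k**2 + 11*k/3 + 2).
Need (1)·f(k+1) − (1)·f(k) = k**2 + 11*k/3 + 2.
deg f ≤ 3 (via 0,0,2).
A polynomial solution: f(k) = k*(k**2 + 4*k + 1)/3.
Get s_k = R·t_k = k*(k**2 + 4*k + 1) with R(k) = B(k−1)f(k)/C(k) = k*(k**2 + 4*k + 1)/((k + 3)*(3*k + 2)).
Check: Δs_k = 3*k**2 + 11*k + 6. ✓

Yes. s_k = k \left(k^{2} + 4 k + 1\right).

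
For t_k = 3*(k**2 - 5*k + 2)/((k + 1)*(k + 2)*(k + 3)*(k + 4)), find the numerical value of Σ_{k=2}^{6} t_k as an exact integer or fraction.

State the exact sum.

Ratio r(k) = (k**3 - 2*k**2 - 5*k - 2)/(k**3 - 23*k + 10).
Take A(k)=k + 1, B(k)=k + 5, C(k)=k**2 - 5*k + 2.
Set up (k + 1)·f(k+1) − (k + 4)·f(k) − (k**2 - 5*k + 2) = 0.
d = 3 from the (1,1,2) case.
Match coefficients ⇒ f(k) = k*(k**2 - 3*k + 20)/9.
R(k) = B(k−1)·f(k)/C(k) = k*(k + 4)*(k**2 - 3*k + 20)/(9*(k**2 - 5*k + 2)); s_k = R·t_k = k*(k**2 - 3*k + 20)/(3*(k + 1)*(k + 2)*(k + 3)).
Verify: 3*(k**2 - 5*k + 2)/(k**4 + 10*k**3 + 35*k**2 + 50*k + 24) matches t_k.
Telescoping: Σ = s_(7) − s_(2) = 7/45 − (1/5) = -2/45.

Σ = -2/45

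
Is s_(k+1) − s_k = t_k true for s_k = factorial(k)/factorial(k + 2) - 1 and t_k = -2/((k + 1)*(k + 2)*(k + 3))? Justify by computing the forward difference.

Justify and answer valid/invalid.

s_(k+1) = -(k**2 + 5*k + 5)/((k + 2)*(k + 3))
s_(k+1) − s_k = -2/((k + 1)*(k + 2)*(k + 3))
(s_(k+1) − s_k) − t_k = 0

Valid — Δs_k = t_k.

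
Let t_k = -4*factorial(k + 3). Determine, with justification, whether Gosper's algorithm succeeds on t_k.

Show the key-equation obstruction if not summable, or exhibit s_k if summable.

The ratio is k + 4.
A = k + 4, B = 1, C = 1.
Set up (k + 4)·f(k+1) − (1)·f(k) − (1) = 0.
d = -1 from the (1,0,0) case.
Bound -1 < 0, so the key equation has no polynomial solution.

No — t_k has no hypergeometric antidifference.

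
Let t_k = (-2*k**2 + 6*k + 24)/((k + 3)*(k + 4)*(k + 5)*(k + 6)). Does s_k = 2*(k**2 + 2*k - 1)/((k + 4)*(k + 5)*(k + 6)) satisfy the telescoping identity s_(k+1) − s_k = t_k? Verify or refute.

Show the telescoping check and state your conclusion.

s_(k+1) = 2*(2*k + (k + 1)**2 + 1)/((k + 5)*(k + 6)*(k + 7))
s_(k+1) − s_k = 2*(-k**2 + 5*k + 15)/(k**4 + 22*k**3 + 179*k**2 + 638*k + 840)
(s_(k+1) − s_k) − t_k = 6*(2*k**2 - k - 13)/(k**5 + 25*k**4 + 245*k**3 + 1175*k**2 + 2754*k + 2520)

Invalid: residual 6*(2*k**2 - k - 13)/(k**5 + 25*k**4 + 245*k**3 + 1175*k**2 + 2754*k + 2520) ≠ 0.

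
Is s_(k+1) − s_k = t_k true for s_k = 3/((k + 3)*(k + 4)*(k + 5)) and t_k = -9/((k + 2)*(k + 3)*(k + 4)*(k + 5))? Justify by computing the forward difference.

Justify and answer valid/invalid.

s_(k+1) = 3/((k + 4)*(k + 5)*(k + 6))
s_(k+1) − s_k = -9/((k + 3)*(k + 4)*(k + 5)*(k + 6))
(s_(k+1) − s_k) − t_k = 36/((k + 2)*(k + 3)*(k + 4)*(k + 5)*(k + 6))

Invalid: residual 36/(k**5 + 20*k**4 + 155*k**3 + 580*k**2 + 1044*k + 720) ≠ 0.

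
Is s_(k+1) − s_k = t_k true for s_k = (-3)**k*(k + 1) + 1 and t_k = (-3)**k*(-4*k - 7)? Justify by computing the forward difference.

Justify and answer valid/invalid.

s_(k+1) = (-3)**(k + 1)*(k + 2) + 1
s_(k+1) − s_k = (-3)**k*(-4*k - 7)
(s_(k+1) − s_k) − t_k = 0

valid (s_(k+1) − s_k reduces to t_k)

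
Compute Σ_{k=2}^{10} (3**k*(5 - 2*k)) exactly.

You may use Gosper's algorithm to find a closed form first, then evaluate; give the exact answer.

Σ = -1240047

Compute t_(k+1)/t_k: get 3*(2*k - 3)/(2*k - 5).
Normal form (A,B,C) = (3, 1, k - 5/2).
Key eq: (3)·f(k+1) = (1)·f(k) + (k - 5/2).
From deg A=0, deg B=0, deg C=1: d=1.
Solving with deg f ≤ 1: f(k) = (k - 4)/2.
R(k) = B(k−1)·f(k)/C(k) = (k - 4)/(2*k - 5); s_k = R·t_k = 3**k*(4 - k).
Verify: 3**k*(5 - 2*k) matches t_k.
Σ_(k=2)^(10) t_k = s_(11) − s_(2) = -1240029 − (18) = -1240047.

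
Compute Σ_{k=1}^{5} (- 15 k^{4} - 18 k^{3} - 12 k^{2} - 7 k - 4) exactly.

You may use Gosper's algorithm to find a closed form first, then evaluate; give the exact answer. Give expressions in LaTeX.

Σ = -19520

Ratio r(k) = (15*k**4 + 78*k**3 + 156*k**2 + 145*k + 56)/(15*k**4 + 18*k**3 + 12*k**2 + 7*k + 4).
Factor: A=1; B=1; C=k**4 + 6*k**3/5 + 4*k**2/5 + 7*k/15 + 4/15.
Need (1)·f(k+1) − (1)·f(k) = k**4 + 6*k**3/5 + 4*k**2/5 + 7*k/15 + 4/15.
deg f ≤ 5 (via 0,0,4).
Match coefficients ⇒ f(k) = k*(3*k**4 - 3*k**3 + 2*k + 2)/15.
So s_k = (B(k−1)f/C)·t_k = (k*(3*k**4 - 3*k**3 + 2*k + 2)/(15*k**4 + 18*k**3 + 12*k**2 + 7*k + 4))·t_k = k*(-3*k**4 + 3*k**3 - 2*k - 2).
Δs = -15*k**4 - 18*k**3 - 12*k**2 - 7*k - 4, as required.
Σ_(k=1)^(5) t_k = s_(6) − s_(1) = -19524 − (-4) = -19520.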